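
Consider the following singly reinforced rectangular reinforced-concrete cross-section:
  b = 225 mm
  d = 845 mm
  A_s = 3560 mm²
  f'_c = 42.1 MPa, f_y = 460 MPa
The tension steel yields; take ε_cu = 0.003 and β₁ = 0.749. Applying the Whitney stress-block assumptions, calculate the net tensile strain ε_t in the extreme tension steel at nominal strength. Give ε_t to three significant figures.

a = A_s f_y/(0.85 f'_c b) = 203.39 mm.
β₁ = 0.749, so c = a/β₁ = 203.39/0.749 = 271.55 mm.
From the linear strain diagram with ε_cu = 0.003: ε_t = 0.003 (d − c)/c = 0.003 × (845 − 271.55)/271.55 = 0.00634.
Since ε_t ≥ 0.005, the section is tension-controlled.

ε_t ≈ 0.00634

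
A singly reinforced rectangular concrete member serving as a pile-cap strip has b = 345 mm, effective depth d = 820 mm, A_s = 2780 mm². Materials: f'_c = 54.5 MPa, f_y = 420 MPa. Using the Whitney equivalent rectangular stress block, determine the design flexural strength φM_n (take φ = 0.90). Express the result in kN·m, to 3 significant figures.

T = A_s f_y = 2780 × 420 = 1167600 N = 1167.6 kN.
From C = T: a = T/(0.85 f'_c b) = 1167600/(0.85 × 54.5 × 345) = 73.06 mm.
M_n = T(d − a/2) = 1167.6 kN × (820 − 36.53) mm = 914.78 kN·m.
φM_n = 0.90 × 914.78 = 823.30 kN·m.

φM_n ≈ 823 kN·m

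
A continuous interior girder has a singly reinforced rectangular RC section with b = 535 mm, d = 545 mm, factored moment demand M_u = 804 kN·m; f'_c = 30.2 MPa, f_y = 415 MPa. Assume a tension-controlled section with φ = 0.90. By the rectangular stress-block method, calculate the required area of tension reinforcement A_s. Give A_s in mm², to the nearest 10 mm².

M_n = M_u/φ = 804/0.90 = 893.333 kN·m.
With M_n = 0.85 f'_c a b (d − a/2), solve the quadratic for a:
a = d − √(d² − 2M_n/(0.85 f'_c b)) = 545 − √(545² − 2 × 893.333×10⁶/(0.85 × 30.2 × 535)) = 136.43 mm.
A_s = 0.85 f'_c a b / f_y = 0.85 × 30.2 × 136.43 × 535 / 415 = 4514.8 mm².

A_s ≈ 4510 mm²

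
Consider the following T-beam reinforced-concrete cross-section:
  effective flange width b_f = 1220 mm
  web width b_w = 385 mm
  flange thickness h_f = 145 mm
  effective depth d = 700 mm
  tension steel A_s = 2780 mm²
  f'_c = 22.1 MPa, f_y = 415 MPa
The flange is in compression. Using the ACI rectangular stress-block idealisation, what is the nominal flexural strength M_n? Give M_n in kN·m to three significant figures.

Tension: T = A_s f_y = 2780 × 415 = 1153700 N.
Try a within the flange: a = T/(0.85 f'_c b_f) = 1153700/(0.85 × 22.1 × 1220) = 50.34 mm.
Since a = 50.34 ≤ h_f = 145 mm, the stress block lies entirely in the flange; analyse as a rectangular beam of width b_f.
M_n = T(d − a/2) = 1153700 × (700 − 25.17) = 778.55 × 10⁶ N·mm.
M_n = 778.55 kN·m.

M_n ≈ 779 kN·m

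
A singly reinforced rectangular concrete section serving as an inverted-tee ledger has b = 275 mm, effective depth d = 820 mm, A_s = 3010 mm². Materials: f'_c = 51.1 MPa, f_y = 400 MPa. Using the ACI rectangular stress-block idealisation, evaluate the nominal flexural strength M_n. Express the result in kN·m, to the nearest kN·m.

M_n ≈ 927 kN·m

T = A_s f_y = 3010 × 400 = 1204000 N = 1204 kN.
From C = T: a = T/(0.85 f'_c b) = 1204000/(0.85 × 51.1 × 275) = 100.80 mm.
M_n = T(d − a/2) = 1204 kN × (820 − 50.4) mm = 926.60 kN·m.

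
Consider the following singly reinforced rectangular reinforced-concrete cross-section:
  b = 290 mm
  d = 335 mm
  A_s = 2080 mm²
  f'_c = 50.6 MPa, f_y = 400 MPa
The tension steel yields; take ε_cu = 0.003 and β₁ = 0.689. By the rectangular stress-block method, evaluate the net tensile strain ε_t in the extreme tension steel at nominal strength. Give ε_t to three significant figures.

ε_t ≈ 0.00738

a = A_s f_y/(0.85 f'_c b) = 66.70 mm.
β₁ = 0.689, so c = a/β₁ = 66.70/0.689 = 96.81 mm.
From the linear strain diagram with ε_cu = 0.003: ε_t = 0.003 (d − c)/c = 0.003 × (335 − 96.81)/96.81 = 0.00738.
Since ε_t ≥ 0.005, the section is tension-controlled.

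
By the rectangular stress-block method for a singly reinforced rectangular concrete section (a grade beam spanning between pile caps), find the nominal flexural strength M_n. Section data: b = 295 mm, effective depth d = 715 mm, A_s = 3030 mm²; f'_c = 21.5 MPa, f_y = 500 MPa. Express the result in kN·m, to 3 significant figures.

M_n ≈ 870 kN·m

T = A_s f_y = 3030 × 500 = 1515000 N = 1515 kN.
From C = T: a = T/(0.85 f'_c b) = 1515000/(0.85 × 21.5 × 295) = 281.02 mm.
M_n = T(d − a/2) = 1515 kN × (715 − 140.51) mm = 870.35 kN·m.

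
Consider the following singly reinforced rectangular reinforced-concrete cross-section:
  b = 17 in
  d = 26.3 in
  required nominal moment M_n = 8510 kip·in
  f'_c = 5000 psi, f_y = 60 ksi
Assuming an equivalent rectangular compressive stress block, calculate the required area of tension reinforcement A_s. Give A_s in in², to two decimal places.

From M_n = 0.85 f'_c a b (d − a/2):
a = d − √(d² − 2M_n/(0.85 f'_c b)) = 26.3 − √(26.3² − 2 × 8510/(0.85 × 5 × 17)) = 4.943 in.
A_s = 0.85 f'_c a b / f_y = 0.85 × 5 × 4.943 × 17 / 60 = 5.952 in².

A_s ≈ 5.95 in²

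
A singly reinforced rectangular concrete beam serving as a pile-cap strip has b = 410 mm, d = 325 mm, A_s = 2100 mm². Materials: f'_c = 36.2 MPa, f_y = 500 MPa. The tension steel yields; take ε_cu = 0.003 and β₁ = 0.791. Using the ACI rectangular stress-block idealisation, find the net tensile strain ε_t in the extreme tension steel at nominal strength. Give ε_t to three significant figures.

a = A_s f_y/(0.85 f'_c b) = 83.23 mm.
β₁ = 0.791, so c = a/β₁ = 83.23/0.791 = 105.22 mm.
From the linear strain diagram with ε_cu = 0.003: ε_t = 0.003 (d − c)/c = 0.003 × (325 − 105.22)/105.22 = 0.00627.
Since ε_t ≥ 0.005, the section is tension-controlled.

ε_t ≈ 0.00627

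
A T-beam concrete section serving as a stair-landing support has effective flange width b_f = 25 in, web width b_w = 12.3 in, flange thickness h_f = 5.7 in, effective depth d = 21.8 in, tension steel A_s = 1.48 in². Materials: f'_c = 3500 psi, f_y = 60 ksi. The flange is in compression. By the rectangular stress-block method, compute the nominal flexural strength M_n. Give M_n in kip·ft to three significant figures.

M_n ≈ 157 kip·ft

Tension: T = A_s f_y = 1.48 × 60 = 88.8 kips.
Try a within the flange: a = T/(0.85 f'_c b_f) = 88.8/(0.85 × 3.5 × 25) = 1.194 in.
Since a = 1.194 ≤ h_f = 5.7 in, the stress block lies entirely in the flange; analyse as a rectangular beam of width b_f.
M_n = T(d − a/2) = 88.8 × (21.8 − 0.597) = 1882.8 kip·in.
M_n = 1882.8/12 = 156.90 kip·ft.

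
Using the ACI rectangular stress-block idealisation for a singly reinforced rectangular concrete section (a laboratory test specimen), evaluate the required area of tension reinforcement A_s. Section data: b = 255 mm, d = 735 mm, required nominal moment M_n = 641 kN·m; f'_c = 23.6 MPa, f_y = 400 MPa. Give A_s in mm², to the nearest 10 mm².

A_s ≈ 2520 mm²

With M_n = 0.85 f'_c a b (d − a/2), solve the quadratic for a:
a = d − √(d² − 2M_n/(0.85 f'_c b)) = 735 − √(735² − 2 × 641×10⁶/(0.85 × 23.6 × 255)) = 196.85 mm.
A_s = 0.85 f'_c a b / f_y = 0.85 × 23.6 × 196.85 × 255 / 400 = 2517.4 mm².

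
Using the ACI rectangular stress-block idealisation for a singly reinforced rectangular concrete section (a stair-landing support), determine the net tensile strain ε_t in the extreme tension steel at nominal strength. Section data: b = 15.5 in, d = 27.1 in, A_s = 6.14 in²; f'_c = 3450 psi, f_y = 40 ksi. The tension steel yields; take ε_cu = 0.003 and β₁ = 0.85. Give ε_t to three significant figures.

a = A_s f_y/(0.85 f'_c b) = 5.403 in.
β₁ = 0.85, so c = a/β₁ = 5.403/0.85 = 6.356 in.
From the linear strain diagram with ε_cu = 0.003: ε_t = 0.003 (d − c)/c = 0.003 × (27.1 − 6.356)/6.356 = 0.00979.
Since ε_t ≥ 0.005, the section is tension-controlled.

ε_t ≈ 0.00979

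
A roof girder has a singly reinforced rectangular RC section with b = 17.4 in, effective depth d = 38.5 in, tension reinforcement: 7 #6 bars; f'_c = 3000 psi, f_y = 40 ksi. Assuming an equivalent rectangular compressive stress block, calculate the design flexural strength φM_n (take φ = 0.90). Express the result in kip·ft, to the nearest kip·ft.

φM_n ≈ 343 kip·ft

A_s = 7 × 0.44 = 3.08 in².
T = A_s f_y = 3.08 × 40 = 123.2 kips.
a = T/(0.85 f'_c b) = 123.2/(0.85 × 3 × 17.4) = 2.777 in.
M_n = T(d − a/2) = 123.2 × (38.5 − 1.3885) = 4572.1 kip·in = 4572.1/12 = 381.01 kip·ft.
φM_n = 0.90 × 381.01 = 342.91 kip·ft.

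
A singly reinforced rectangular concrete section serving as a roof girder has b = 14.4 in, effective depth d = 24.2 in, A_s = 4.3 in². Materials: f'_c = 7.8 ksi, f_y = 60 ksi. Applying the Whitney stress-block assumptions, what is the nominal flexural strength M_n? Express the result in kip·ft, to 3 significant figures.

T = A_s f_y = 4.3 × 60 = 258 kips.
a = T/(0.85 f'_c b) = 258/(0.85 × 7.8 × 14.4) = 2.702 in.
M_n = T(d − a/2) = 258 × (24.2 − 1.351) = 5895.0 kip·in = 5895.0/12 = 491.25 kip·ft.

M_n ≈ 491 kip·ft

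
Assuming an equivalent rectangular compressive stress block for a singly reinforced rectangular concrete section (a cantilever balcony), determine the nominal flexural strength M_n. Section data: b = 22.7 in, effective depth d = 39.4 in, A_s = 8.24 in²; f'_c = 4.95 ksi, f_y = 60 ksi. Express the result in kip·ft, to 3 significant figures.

T = A_s f_y = 8.24 × 60 = 494.4 kips.
a = T/(0.85 f'_c b) = 494.4/(0.85 × 4.95 × 22.7) = 5.176 in.
M_n = T(d − a/2) = 494.4 × (39.4 − 2.588) = 18199.9 kip·in = 18199.9/12 = 1516.66 kip·ft.

M_n ≈ 1520 kip·ft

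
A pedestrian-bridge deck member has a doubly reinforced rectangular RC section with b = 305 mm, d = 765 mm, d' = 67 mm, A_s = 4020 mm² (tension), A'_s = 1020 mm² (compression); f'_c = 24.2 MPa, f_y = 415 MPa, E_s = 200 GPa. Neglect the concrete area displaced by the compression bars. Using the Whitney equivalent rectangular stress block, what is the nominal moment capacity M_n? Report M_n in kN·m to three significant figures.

M_n ≈ 1120 kN·m

Assume both tension and compression steel yield.
Net tension couple steel: A_s − A'_s = 3000 mm².
a = (A_s − A'_s) f_y / (0.85 f'_c b) = 1245000/(0.85 × 24.2 × 305) = 198.44 mm.
c = a/β₁ = 198.44/0.85 = 233.46 mm; ε'_s = 0.003(c − d')/c = 0.0021 ≥ f_y/E_s = 0.0021, so compression steel does yield.
M_n = (A_s − A'_s) f_y (d − a/2) + A'_s f_y (d − d') = [1245000 × (765 − 99.22) + 423300 × (765 − 67)] × 10⁻⁶ = 828.90 + 295.46 = 1124.36 kN·m.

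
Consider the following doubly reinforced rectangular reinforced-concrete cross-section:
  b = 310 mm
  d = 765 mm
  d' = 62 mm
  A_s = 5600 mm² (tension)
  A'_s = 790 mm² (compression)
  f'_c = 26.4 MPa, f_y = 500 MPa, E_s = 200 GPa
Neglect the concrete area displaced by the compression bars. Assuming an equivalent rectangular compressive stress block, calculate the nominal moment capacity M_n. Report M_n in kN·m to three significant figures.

M_n ≈ 1700 kN·m

Assume both tension and compression steel yield.
Net tension couple steel: A_s − A'_s = 4810 mm².
a = (A_s − A'_s) f_y / (0.85 f'_c b) = 2405000/(0.85 × 26.4 × 310) = 345.72 mm.
c = a/β₁ = 345.72/0.85 = 406.73 mm; ε'_s = 0.003(c − d')/c = 0.0025 ≥ f_y/E_s = 0.0025, so compression steel does yield.
M_n = (A_s − A'_s) f_y (d − a/2) + A'_s f_y (d − d') = [2405000 × (765 − 172.86) + 395000 × (765 − 62)] × 10⁻⁶ = 1424.10 + 277.69 = 1701.79 kN·m.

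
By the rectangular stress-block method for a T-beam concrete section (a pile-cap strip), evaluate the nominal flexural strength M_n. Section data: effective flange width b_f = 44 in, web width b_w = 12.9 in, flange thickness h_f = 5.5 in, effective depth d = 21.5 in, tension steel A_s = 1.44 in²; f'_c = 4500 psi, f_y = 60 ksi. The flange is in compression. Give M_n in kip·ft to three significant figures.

Tension: T = A_s f_y = 1.44 × 60 = 86.4 kips.
Try a within the flange: a = T/(0.85 f'_c b_f) = 86.4/(0.85 × 4.5 × 44) = 0.513 in.
Since a = 0.513 ≤ h_f = 5.5 in, the stress block lies entirely in the flange; analyse as a rectangular beam of width b_f.
M_n = T(d − a/2) = 86.4 × (21.5 − 0.2565) = 1835.4 kip·in.
M_n = 1835.4/12 = 152.95 kip·ft.

M_n ≈ 153 kip·ft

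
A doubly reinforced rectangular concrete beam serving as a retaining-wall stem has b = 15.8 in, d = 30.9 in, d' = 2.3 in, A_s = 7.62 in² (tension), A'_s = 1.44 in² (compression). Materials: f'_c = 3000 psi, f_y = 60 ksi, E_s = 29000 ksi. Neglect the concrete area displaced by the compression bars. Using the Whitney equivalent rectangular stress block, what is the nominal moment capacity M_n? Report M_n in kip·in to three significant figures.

M_n ≈ 12200 kip·in

Assume both steels yield.
a = (A_s − A'_s) f_y/(0.85 f'_c b) = (7.62 − 1.44) × 60/(0.85 × 3 × 15.8) = 9.203 in.
c = a/β₁ = 9.203/0.85 = 10.827 in; ε'_s = 0.003(c − d')/c = 0.0024 ≥ ε_y = 0.0021, so the compression steel yields.
M_n = (A_s − A'_s) f_y (d − a/2) + A'_s f_y (d − d') = 370.8 × (30.9 − 4.6015) + 86.4 × (30.9 − 2.3) = 9751.5 + 2471.0 = 12222.5 kip·in.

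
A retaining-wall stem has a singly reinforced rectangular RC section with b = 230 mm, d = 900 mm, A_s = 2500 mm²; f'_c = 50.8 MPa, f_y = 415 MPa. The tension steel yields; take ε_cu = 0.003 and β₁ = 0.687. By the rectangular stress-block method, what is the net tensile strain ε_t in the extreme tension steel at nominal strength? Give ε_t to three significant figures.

ε_t ≈ 0.0148

a = A_s f_y/(0.85 f'_c b) = 104.47 mm.
β₁ = 0.687, so c = a/β₁ = 104.47/0.687 = 152.07 mm.
From the linear strain diagram with ε_cu = 0.003: ε_t = 0.003 (d − c)/c = 0.003 × (900 − 152.07)/152.07 = 0.0148.
Since ε_t ≥ 0.005, the section is tension-controlled.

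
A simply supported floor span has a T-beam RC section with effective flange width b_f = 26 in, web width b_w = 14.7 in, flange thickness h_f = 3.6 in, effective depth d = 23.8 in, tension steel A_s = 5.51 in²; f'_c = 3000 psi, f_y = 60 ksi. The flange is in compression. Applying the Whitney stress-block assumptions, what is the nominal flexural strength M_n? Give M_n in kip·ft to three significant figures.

M_n ≈ 583 kip·ft

Tension: T = A_s f_y = 5.51 × 60 = 330.6 kips.
Try a within the flange: a = T/(0.85 f'_c b_f) = 330.6/(0.85 × 3 × 26) = 4.986 in.
a = 4.986 > h_f = 3.6 in: the block extends into the web. Split into flange-overhang and web parts.
C_f = 0.85 f'_c (b_f − b_w) h_f = 0.85 × 3 × (26 − 14.7) × 3.6 = 103.7 kips.
Remaining web compression depth: a_w = (T − C_f)/(0.85 f'_c b_w) = (330.6 − 103.7)/(0.85 × 3 × 14.7) = 6.053 in.
M_n = C_f(d − h_f/2) + (T − C_f)(d − a_w/2) = 103.7 × (23.8 − 1.8) + 226.9 × (23.8 − 3.0265) = 2281.4 + 4713.5 = 6994.9 kip·in.
M_n = 6994.9/12 = 582.91 kip·ft.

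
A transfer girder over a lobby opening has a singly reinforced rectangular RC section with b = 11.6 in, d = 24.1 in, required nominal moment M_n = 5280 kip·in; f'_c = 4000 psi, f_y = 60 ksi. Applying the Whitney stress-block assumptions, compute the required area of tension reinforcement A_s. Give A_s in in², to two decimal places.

A_s ≈ 4.21 in²

From M_n = 0.85 f'_c a b (d − a/2):
a = d − √(d² − 2M_n/(0.85 f'_c b)) = 24.1 − √(24.1² − 2 × 5280/(0.85 × 4 × 11.6)) = 6.406 in.
A_s = 0.85 f'_c a b / f_y = 0.85 × 4 × 6.406 × 11.6 / 60 = 4.211 in².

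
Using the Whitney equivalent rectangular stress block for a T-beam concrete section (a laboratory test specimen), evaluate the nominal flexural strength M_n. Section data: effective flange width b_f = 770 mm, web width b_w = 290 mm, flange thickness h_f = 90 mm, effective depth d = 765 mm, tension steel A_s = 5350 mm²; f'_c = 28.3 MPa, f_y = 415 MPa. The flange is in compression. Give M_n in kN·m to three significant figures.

Tension: T = A_s f_y = 5350 × 415 = 2220250 N.
Try a within the flange: a = T/(0.85 f'_c b_f) = 2220250/(0.85 × 28.3 × 770) = 119.87 mm.
a = 119.87 > h_f = 90 mm: the block extends into the web. Split into flange-overhang and web parts.
C_f = 0.85 f'_c (b_f − b_w) h_f = 0.85 × 28.3 × (770 − 290) × 90 = 1039176 N.
Remaining web compression depth: a_w = (T − C_f)/(0.85 f'_c b_w) = (2220250 − 1039176)/(0.85 × 28.3 × 290) = 169.31 mm.
M_n = C_f(d − h_f/2) + (T − C_f)(d − a_w/2) = 1039176 × (765 − 45) + 1181074 × (765 − 84.655) = 748.21 + 803.54 = 1551.75 × 10⁶ N·mm.
M_n = 1551.75 kN·m.

M_n ≈ 1550 kN·m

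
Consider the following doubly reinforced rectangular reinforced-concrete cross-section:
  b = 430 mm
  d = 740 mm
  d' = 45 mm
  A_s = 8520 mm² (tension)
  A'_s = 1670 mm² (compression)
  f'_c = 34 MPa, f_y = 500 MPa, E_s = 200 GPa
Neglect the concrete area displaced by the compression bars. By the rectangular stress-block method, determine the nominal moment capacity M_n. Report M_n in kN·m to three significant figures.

Assume both tension and compression steel yield.
Net tension couple steel: A_s − A'_s = 6850 mm².
a = (A_s − A'_s) f_y / (0.85 f'_c b) = 3425000/(0.85 × 34 × 430) = 275.61 mm.
c = a/β₁ = 275.61/0.807 = 341.52 mm; ε'_s = 0.003(c − d')/c = 0.0026 ≥ f_y/E_s = 0.0025, so compression steel does yield.
M_n = (A_s − A'_s) f_y (d − a/2) + A'_s f_y (d − d') = [3425000 × (740 − 137.805) + 835000 × (740 − 45)] × 10⁻⁶ = 2062.52 + 580.33 = 2642.85 kN·m.

M_n ≈ 2640 kN·m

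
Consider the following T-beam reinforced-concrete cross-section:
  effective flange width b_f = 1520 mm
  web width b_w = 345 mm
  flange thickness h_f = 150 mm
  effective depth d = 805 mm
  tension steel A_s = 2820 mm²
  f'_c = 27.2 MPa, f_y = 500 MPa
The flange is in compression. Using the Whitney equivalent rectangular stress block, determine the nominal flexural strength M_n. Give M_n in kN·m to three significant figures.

M_n ≈ 1110 kN·m

Tension: T = A_s f_y = 2820 × 500 = 1410000 N.
Try a within the flange: a = T/(0.85 f'_c b_f) = 1410000/(0.85 × 27.2 × 1520) = 40.12 mm.
Since a = 40.12 ≤ h_f = 150 mm, the stress block lies entirely in the flange; analyse as a rectangular beam of width b_f.
M_n = T(d − a/2) = 1410000 × (805 − 20.06) = 1106.77 × 10⁶ N·mm.
M_n = 1106.77 kN·m.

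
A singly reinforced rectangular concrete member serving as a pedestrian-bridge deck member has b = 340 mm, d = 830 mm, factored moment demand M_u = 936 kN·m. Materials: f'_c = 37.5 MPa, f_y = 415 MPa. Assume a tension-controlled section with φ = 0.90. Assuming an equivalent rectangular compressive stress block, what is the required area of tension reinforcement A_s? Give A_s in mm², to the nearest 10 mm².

M_n = M_u/φ = 936/0.90 = 1040 kN·m.
With M_n = 0.85 f'_c a b (d − a/2), solve the quadratic for a:
a = d − √(d² − 2M_n/(0.85 f'_c b)) = 830 − √(830² − 2 × 1040×10⁶/(0.85 × 37.5 × 340)) = 125.04 mm.
A_s = 0.85 f'_c a b / f_y = 0.85 × 37.5 × 125.04 × 340 / 415 = 3265.4 mm².

A_s ≈ 3270 mm²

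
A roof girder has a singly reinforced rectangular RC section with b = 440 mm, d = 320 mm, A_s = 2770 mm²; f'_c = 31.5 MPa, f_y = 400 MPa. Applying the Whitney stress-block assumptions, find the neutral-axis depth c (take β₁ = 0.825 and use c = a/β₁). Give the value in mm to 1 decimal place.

T = A_s f_y = 2770 × 400 = 1108000 N = 1108 kN.
Setting C = 0.85 f'_c a b equal to T: a = 1108000/(0.85 × 31.5 × 440) = 94.050 mm.
With β₁ = 0.825, c = a/β₁ = 94.050/0.825 = 114.0 mm.

c ≈ 114.0 mm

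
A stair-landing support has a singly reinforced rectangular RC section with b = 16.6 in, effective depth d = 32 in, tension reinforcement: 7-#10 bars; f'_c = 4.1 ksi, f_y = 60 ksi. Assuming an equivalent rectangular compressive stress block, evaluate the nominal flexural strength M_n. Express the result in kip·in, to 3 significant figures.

M_n ≈ 14600 kip·in

A_s = 7 × 1.27 = 8.89 in².
T = A_s f_y = 8.89 × 60 = 533.4 kips.
a = T/(0.85 f'_c b) = 533.4/(0.85 × 4.1 × 16.6) = 9.220 in.
M_n = T(d − a/2) = 533.4 × (32 − 4.61) = 14609.8 kip·in.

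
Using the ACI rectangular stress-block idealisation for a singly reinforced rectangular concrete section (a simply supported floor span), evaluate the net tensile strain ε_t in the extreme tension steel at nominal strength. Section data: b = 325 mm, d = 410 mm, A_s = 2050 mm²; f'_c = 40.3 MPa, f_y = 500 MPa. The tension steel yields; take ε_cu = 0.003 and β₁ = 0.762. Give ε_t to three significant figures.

a = A_s f_y/(0.85 f'_c b) = 92.07 mm.
β₁ = 0.762, so c = a/β₁ = 92.07/0.762 = 120.83 mm.
From the linear strain diagram with ε_cu = 0.003: ε_t = 0.003 (d − c)/c = 0.003 × (410 − 120.83)/120.83 = 0.00718.
Since ε_t ≥ 0.005, the section is tension-controlled.

ε_t ≈ 0.00718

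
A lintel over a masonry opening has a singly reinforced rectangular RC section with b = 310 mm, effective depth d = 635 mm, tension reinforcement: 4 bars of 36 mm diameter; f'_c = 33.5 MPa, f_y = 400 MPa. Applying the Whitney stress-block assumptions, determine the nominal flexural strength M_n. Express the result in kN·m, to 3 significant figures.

A_s = 4 × 1018 = 4072 mm².
T = A_s f_y = 4072 × 400 = 1628800 N = 1628.8 kN.
From C = T: a = T/(0.85 f'_c b) = 1628800/(0.85 × 33.5 × 310) = 184.52 mm.
M_n = T(d − a/2) = 1628.8 kN × (635 − 92.26) mm = 884.01 kN·m.

M_n ≈ 884 kN·m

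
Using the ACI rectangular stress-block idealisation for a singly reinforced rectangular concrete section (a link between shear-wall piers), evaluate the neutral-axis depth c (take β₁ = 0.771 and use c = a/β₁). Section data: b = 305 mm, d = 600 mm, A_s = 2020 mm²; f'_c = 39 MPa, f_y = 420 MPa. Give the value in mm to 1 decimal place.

c ≈ 108.8 mm

T = A_s f_y = 2020 × 420 = 848400 N = 848.4 kN.
Setting C = 0.85 f'_c a b equal to T: a = 848400/(0.85 × 39 × 305) = 83.911 mm.
With β₁ = 0.771, c = a/β₁ = 83.911/0.771 = 108.8 mm.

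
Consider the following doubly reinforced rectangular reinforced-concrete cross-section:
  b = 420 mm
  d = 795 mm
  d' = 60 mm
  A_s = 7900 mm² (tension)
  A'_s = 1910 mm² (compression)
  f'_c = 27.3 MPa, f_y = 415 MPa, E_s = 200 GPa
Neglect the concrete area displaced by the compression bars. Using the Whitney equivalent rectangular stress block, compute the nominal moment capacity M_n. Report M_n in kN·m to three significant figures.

M_n ≈ 2240 kN·m

Assume both tension and compression steel yield.
Net tension couple steel: A_s − A'_s = 5990 mm².
a = (A_s − A'_s) f_y / (0.85 f'_c b) = 2485850/(0.85 × 27.3 × 420) = 255.06 mm.
c = a/β₁ = 255.06/0.85 = 300.07 mm; ε'_s = 0.003(c − d')/c = 0.0024 ≥ f_y/E_s = 0.0021, so compression steel does yield.
M_n = (A_s − A'_s) f_y (d − a/2) + A'_s f_y (d − d') = [2485850 × (795 − 127.53) + 792650 × (795 − 60)] × 10⁻⁶ = 1659.23 + 582.60 = 2241.83 kN·m.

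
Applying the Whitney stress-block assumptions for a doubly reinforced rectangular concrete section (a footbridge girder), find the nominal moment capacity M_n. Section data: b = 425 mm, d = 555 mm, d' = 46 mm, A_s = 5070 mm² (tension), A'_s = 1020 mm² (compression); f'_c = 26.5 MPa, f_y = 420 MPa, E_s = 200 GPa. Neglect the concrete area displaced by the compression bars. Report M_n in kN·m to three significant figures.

M_n ≈ 1010 kN·m

Assume both tension and compression steel yield.
Net tension couple steel: A_s − A'_s = 4050 mm².
a = (A_s − A'_s) f_y / (0.85 f'_c b) = 1701000/(0.85 × 26.5 × 425) = 177.68 mm.
c = a/β₁ = 177.68/0.85 = 209.04 mm; ε'_s = 0.003(c − d')/c = 0.0023 ≥ f_y/E_s = 0.0021, so compression steel does yield.
M_n = (A_s − A'_s) f_y (d − a/2) + A'_s f_y (d − d') = [1701000 × (555 − 88.84) + 428400 × (555 − 46)] × 10⁻⁶ = 792.94 + 218.06 = 1011.00 kN·m.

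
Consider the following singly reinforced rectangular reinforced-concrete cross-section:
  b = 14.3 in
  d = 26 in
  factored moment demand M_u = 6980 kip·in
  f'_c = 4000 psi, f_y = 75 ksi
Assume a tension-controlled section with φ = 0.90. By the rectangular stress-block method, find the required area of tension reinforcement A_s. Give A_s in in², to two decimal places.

A_s ≈ 4.61 in²

M_n = M_u/φ = 6980/0.90 = 7755.56 kip·in.
From M_n = 0.85 f'_c a b (d − a/2):
a = d − √(d² − 2M_n/(0.85 f'_c b)) = 26 − √(26² − 2 × 7755.56/(0.85 × 4 × 14.3)) = 7.106 in.
A_s = 0.85 f'_c a b / f_y = 0.85 × 4 × 7.106 × 14.3 / 75 = 4.607 in².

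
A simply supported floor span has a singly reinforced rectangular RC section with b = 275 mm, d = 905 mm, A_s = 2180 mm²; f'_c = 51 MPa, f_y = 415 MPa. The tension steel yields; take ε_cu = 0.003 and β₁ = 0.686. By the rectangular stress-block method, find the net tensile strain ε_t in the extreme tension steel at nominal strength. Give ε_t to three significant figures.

ε_t ≈ 0.0215

a = A_s f_y/(0.85 f'_c b) = 75.89 mm.
β₁ = 0.686, so c = a/β₁ = 75.89/0.686 = 110.63 mm.
From the linear strain diagram with ε_cu = 0.003: ε_t = 0.003 (d − c)/c = 0.003 × (905 − 110.63)/110.63 = 0.0215.
Since ε_t ≥ 0.005, the section is tension-controlled.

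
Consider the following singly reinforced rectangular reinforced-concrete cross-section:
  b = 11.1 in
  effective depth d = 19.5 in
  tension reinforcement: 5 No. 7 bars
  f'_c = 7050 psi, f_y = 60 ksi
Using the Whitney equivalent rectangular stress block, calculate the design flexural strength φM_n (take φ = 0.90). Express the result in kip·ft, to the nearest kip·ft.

A_s = 5 × 0.6 = 3 in².
T = A_s f_y = 3 × 60 = 180 kips.
a = T/(0.85 f'_c b) = 180/(0.85 × 7.05 × 11.1) = 2.706 in.
M_n = T(d − a/2) = 180 × (19.5 − 1.353) = 3266.5 kip·in = 3266.5/12 = 272.21 kip·ft.
φM_n = 0.90 × 272.21 = 244.99 kip·ft.

φM_n ≈ 245 kip·ft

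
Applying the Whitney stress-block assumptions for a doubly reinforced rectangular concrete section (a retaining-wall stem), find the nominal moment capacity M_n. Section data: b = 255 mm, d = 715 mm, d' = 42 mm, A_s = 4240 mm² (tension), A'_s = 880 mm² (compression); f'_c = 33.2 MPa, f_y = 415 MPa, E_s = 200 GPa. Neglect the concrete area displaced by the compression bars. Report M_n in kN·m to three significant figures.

M_n ≈ 1110 kN·m

Assume both tension and compression steel yield.
Net tension couple steel: A_s − A'_s = 3360 mm².
a = (A_s − A'_s) f_y / (0.85 f'_c b) = 1394400/(0.85 × 33.2 × 255) = 193.77 mm.
c = a/β₁ = 193.77/0.813 = 238.34 mm; ε'_s = 0.003(c − d')/c = 0.0025 ≥ f_y/E_s = 0.0021, so compression steel does yield.
M_n = (A_s − A'_s) f_y (d − a/2) + A'_s f_y (d − d') = [1394400 × (715 − 96.885) + 365200 × (715 − 42)] × 10⁻⁶ = 861.90 + 245.78 = 1107.68 kN·m.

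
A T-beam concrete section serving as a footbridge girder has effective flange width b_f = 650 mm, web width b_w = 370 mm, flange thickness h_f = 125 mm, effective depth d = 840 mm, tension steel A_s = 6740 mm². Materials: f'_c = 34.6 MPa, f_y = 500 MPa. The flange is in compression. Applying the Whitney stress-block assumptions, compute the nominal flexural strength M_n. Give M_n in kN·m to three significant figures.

M_n ≈ 2510 kN·m

Tension: T = A_s f_y = 6740 × 500 = 3370000 N.
Try a within the flange: a = T/(0.85 f'_c b_f) = 3370000/(0.85 × 34.6 × 650) = 176.29 mm.
a = 176.29 > h_f = 125 mm: the block extends into the web. Split into flange-overhang and web parts.
C_f = 0.85 f'_c (b_f − b_w) h_f = 0.85 × 34.6 × (650 − 370) × 125 = 1029350 N.
Remaining web compression depth: a_w = (T − C_f)/(0.85 f'_c b_w) = (3370000 − 1029350)/(0.85 × 34.6 × 370) = 215.10 mm.
M_n = C_f(d − h_f/2) + (T − C_f)(d − a_w/2) = 1029350 × (840 − 62.5) + 2340650 × (840 − 107.55) = 800.32 + 1714.41 = 2514.73 × 10⁶ N·mm.
M_n = 2514.73 kN·m.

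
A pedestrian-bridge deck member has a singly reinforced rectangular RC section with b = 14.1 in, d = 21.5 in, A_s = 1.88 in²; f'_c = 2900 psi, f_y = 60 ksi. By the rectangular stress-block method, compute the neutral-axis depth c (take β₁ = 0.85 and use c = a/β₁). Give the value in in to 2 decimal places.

T = A_s f_y = 1.88 × 60 = 112.8 kips.
a = T/(0.85 f'_c b) = 112.8/(0.85 × 2.9 × 14.1) = 3.2454 in.
With β₁ = 0.85, c = a/β₁ = 3.2454/0.85 = 3.82 in.

c ≈ 3.82 in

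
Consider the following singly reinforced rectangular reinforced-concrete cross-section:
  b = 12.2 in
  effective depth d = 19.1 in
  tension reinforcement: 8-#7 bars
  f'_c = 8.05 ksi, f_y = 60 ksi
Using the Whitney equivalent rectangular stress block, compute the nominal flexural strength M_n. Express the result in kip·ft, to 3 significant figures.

M_n ≈ 417 kip·ft

A_s = 8 × 0.6 = 4.8 in².
T = A_s f_y = 4.8 × 60 = 288 kips.
a = T/(0.85 f'_c b) = 288/(0.85 × 8.05 × 12.2) = 3.450 in.
M_n = T(d − a/2) = 288 × (19.1 − 1.725) = 5004.0 kip·in = 5004.0/12 = 417.00 kip·ft.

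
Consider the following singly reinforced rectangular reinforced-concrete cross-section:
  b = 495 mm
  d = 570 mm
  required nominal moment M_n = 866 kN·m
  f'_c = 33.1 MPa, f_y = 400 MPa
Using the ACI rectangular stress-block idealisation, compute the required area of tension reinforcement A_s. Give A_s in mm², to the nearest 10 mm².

A_s ≈ 4250 mm²

With M_n = 0.85 f'_c a b (d − a/2), solve the quadratic for a:
a = d − √(d² − 2M_n/(0.85 f'_c b)) = 570 − √(570² − 2 × 866×10⁶/(0.85 × 33.1 × 495)) = 122.19 mm.
A_s = 0.85 f'_c a b / f_y = 0.85 × 33.1 × 122.19 × 495 / 400 = 4254.3 mm².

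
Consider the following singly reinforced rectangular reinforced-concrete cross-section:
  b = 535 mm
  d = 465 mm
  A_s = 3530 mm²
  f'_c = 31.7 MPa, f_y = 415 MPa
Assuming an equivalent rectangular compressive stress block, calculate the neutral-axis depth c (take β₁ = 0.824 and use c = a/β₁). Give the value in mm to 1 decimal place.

T = A_s f_y = 3530 × 415 = 1464950 N = 1464.95 kN.
Setting C = 0.85 f'_c a b equal to T: a = 1464950/(0.85 × 31.7 × 535) = 101.623 mm.
With β₁ = 0.824, c = a/β₁ = 101.623/0.824 = 123.3 mm.

c ≈ 123.3 mm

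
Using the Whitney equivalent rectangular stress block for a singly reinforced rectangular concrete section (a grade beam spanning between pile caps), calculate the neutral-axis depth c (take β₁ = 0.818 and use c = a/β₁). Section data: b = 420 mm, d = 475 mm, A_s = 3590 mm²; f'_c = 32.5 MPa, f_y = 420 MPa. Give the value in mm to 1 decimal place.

c ≈ 158.9 mm

T = A_s f_y = 3590 × 420 = 1507800 N = 1507.8 kN.
Setting C = 0.85 f'_c a b equal to T: a = 1507800/(0.85 × 32.5 × 420) = 129.955 mm.
With β₁ = 0.818, c = a/β₁ = 129.955/0.818 = 158.9 mm.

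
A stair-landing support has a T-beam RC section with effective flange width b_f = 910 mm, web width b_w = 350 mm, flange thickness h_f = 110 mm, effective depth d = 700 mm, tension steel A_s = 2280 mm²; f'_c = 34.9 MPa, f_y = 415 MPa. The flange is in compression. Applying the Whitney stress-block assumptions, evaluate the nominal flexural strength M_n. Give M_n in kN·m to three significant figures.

M_n ≈ 646 kN·m

Tension: T = A_s f_y = 2280 × 415 = 946200 N.
Try a within the flange: a = T/(0.85 f'_c b_f) = 946200/(0.85 × 34.9 × 910) = 35.05 mm.
Since a = 35.05 ≤ h_f = 110 mm, the stress block lies entirely in the flange; analyse as a rectangular beam of width b_f.
M_n = T(d − a/2) = 946200 × (700 − 17.525) = 645.76 × 10⁶ N·mm.
M_n = 645.76 kN·m.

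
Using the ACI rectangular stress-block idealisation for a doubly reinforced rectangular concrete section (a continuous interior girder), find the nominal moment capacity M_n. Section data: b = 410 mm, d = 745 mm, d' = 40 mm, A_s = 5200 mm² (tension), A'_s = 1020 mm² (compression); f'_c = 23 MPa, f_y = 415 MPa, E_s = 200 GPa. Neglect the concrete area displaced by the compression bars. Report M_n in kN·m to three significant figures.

Assume both tension and compression steel yield.
Net tension couple steel: A_s − A'_s = 4180 mm².
a = (A_s − A'_s) f_y / (0.85 f'_c b) = 1734700/(0.85 × 23 × 410) = 216.42 mm.
c = a/β₁ = 216.42/0.85 = 254.61 mm; ε'_s = 0.003(c − d')/c = 0.0025 ≥ f_y/E_s = 0.0021, so compression steel does yield.
M_n = (A_s − A'_s) f_y (d − a/2) + A'_s f_y (d − d') = [1734700 × (745 − 108.21) + 423300 × (745 − 40)] × 10⁻⁶ = 1104.64 + 298.43 = 1403.07 kN·m.

M_n ≈ 1400 kN·m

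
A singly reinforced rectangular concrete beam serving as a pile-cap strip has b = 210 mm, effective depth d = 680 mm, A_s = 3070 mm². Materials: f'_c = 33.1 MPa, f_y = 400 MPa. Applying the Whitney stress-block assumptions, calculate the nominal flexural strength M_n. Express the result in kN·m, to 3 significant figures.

M_n ≈ 707 kN·m

T = A_s f_y = 3070 × 400 = 1228000 N = 1228 kN.
From C = T: a = T/(0.85 f'_c b) = 1228000/(0.85 × 33.1 × 210) = 207.84 mm.
M_n = T(d − a/2) = 1228 kN × (680 − 103.92) mm = 707.43 kN·m.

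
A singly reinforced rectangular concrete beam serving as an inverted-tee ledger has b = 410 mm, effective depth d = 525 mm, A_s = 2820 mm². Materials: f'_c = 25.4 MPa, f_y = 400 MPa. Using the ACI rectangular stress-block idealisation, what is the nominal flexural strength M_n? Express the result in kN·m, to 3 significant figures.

M_n ≈ 520 kN·m

T = A_s f_y = 2820 × 400 = 1128000 N = 1128 kN.
From C = T: a = T/(0.85 f'_c b) = 1128000/(0.85 × 25.4 × 410) = 127.43 mm.
M_n = T(d − a/2) = 1128 kN × (525 − 63.715) mm = 520.33 kN·m.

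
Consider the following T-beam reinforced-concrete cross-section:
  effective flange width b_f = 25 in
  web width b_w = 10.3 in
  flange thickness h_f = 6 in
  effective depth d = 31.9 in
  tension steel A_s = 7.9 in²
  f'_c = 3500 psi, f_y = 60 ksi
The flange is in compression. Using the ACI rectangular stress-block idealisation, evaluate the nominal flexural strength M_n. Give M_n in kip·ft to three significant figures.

Tension: T = A_s f_y = 7.9 × 60 = 474 kips.
Try a within the flange: a = T/(0.85 f'_c b_f) = 474/(0.85 × 3.5 × 25) = 6.373 in.
a = 6.373 > h_f = 6 in: the block extends into the web. Split into flange-overhang and web parts.
C_f = 0.85 f'_c (b_f − b_w) h_f = 0.85 × 3.5 × (25 − 10.3) × 6 = 262.4 kips.
Remaining web compression depth: a_w = (T − C_f)/(0.85 f'_c b_w) = (474 − 262.4)/(0.85 × 3.5 × 10.3) = 6.905 in.
M_n = C_f(d − h_f/2) + (T − C_f)(d − a_w/2) = 262.4 × (31.9 − 3) + 211.6 × (31.9 − 3.4525) = 7583.4 + 6019.5 = 13602.9 kip·in.
M_n = 13602.9/12 = 1133.58 kip·ft.

M_n ≈ 1130 kip·ft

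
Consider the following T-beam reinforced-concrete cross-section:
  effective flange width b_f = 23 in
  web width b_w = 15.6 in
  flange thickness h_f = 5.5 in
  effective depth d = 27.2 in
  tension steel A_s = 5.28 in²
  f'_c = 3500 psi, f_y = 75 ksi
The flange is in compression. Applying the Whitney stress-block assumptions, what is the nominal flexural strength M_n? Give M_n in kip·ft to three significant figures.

M_n ≈ 802 kip·ft

Tension: T = A_s f_y = 5.28 × 75 = 396 kips.
Try a within the flange: a = T/(0.85 f'_c b_f) = 396/(0.85 × 3.5 × 23) = 5.787 in.
a = 5.787 > h_f = 5.5 in: the block extends into the web. Split into flange-overhang and web parts.
C_f = 0.85 f'_c (b_f − b_w) h_f = 0.85 × 3.5 × (23 − 15.6) × 5.5 = 121.1 kips.
Remaining web compression depth: a_w = (T − C_f)/(0.85 f'_c b_w) = (396 − 121.1)/(0.85 × 3.5 × 15.6) = 5.923 in.
M_n = C_f(d − h_f/2) + (T − C_f)(d − a_w/2) = 121.1 × (27.2 − 2.75) + 274.9 × (27.2 − 2.9615) = 2960.9 + 6663.2 = 9624.1 kip·in.
M_n = 9624.1/12 = 802.01 kip·ft.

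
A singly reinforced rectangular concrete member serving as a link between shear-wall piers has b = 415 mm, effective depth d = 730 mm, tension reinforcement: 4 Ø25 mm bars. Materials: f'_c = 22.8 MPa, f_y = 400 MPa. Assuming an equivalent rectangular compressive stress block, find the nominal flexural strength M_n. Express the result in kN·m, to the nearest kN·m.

A_s = 4 × 491 = 1964 mm².
T = A_s f_y = 1964 × 400 = 785600 N = 785.6 kN.
From C = T: a = T/(0.85 f'_c b) = 785600/(0.85 × 22.8 × 415) = 97.68 mm.
M_n = T(d − a/2) = 785.6 kN × (730 − 48.84) mm = 535.12 kN·m.

M_n ≈ 535 kN·m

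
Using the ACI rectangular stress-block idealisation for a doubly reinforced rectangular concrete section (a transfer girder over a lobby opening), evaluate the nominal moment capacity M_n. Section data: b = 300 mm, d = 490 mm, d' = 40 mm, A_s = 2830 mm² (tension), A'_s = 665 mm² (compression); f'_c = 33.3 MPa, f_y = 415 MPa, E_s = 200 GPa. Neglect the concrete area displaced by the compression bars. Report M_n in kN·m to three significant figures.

Assume both tension and compression steel yield.
Net tension couple steel: A_s − A'_s = 2165 mm².
a = (A_s − A'_s) f_y / (0.85 f'_c b) = 898475/(0.85 × 33.3 × 300) = 105.81 mm.
c = a/β₁ = 105.81/0.812 = 130.31 mm; ε'_s = 0.003(c − d')/c = 0.0021 ≥ f_y/E_s = 0.0021, so compression steel does yield.
M_n = (A_s − A'_s) f_y (d − a/2) + A'_s f_y (d − d') = [898475 × (490 − 52.905) + 275975 × (490 − 40)] × 10⁻⁶ = 392.72 + 124.19 = 516.91 kN·m.

M_n ≈ 517 kN·m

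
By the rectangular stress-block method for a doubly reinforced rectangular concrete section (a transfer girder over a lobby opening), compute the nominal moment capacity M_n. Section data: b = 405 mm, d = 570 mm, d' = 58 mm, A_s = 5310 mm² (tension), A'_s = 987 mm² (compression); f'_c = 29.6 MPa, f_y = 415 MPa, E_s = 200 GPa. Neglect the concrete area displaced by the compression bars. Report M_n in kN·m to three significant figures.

M_n ≈ 1070 kN·m

Assume both tension and compression steel yield.
Net tension couple steel: A_s − A'_s = 4323 mm².
a = (A_s − A'_s) f_y / (0.85 f'_c b) = 1794045/(0.85 × 29.6 × 405) = 176.06 mm.
c = a/β₁ = 176.06/0.839 = 209.85 mm; ε'_s = 0.003(c − d')/c = 0.0022 ≥ f_y/E_s = 0.0021, so compression steel does yield.
M_n = (A_s − A'_s) f_y (d − a/2) + A'_s f_y (d − d') = [1794045 × (570 − 88.03) + 409605 × (570 − 58)] × 10⁻⁶ = 864.68 + 209.72 = 1074.40 kN·m.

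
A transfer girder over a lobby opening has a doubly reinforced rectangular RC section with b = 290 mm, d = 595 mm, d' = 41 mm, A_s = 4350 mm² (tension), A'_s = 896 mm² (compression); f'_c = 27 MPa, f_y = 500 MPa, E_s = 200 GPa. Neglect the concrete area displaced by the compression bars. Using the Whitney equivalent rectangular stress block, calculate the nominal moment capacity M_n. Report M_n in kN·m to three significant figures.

Assume both tension and compression steel yield.
Net tension couple steel: A_s − A'_s = 3454 mm².
a = (A_s − A'_s) f_y / (0.85 f'_c b) = 1727000/(0.85 × 27 × 290) = 259.48 mm.
c = a/β₁ = 259.48/0.85 = 305.27 mm; ε'_s = 0.003(c − d')/c = 0.0026 ≥ f_y/E_s = 0.0025, so compression steel does yield.
M_n = (A_s − A'_s) f_y (d − a/2) + A'_s f_y (d − d') = [1727000 × (595 − 129.74) + 448000 × (595 − 41)] × 10⁻⁶ = 803.50 + 248.19 = 1051.69 kN·m.

M_n ≈ 1050 kN·m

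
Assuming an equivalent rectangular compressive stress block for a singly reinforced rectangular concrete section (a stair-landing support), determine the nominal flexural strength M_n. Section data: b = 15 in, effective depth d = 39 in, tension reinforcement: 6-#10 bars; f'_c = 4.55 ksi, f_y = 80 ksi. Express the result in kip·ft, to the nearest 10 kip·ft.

M_n ≈ 1710 kip·ft

A_s = 6 × 1.27 = 7.62 in².
T = A_s f_y = 7.62 × 80 = 609.6 kips.
a = T/(0.85 f'_c b) = 609.6/(0.85 × 4.55 × 15) = 10.508 in.
M_n = T(d − a/2) = 609.6 × (39 − 5.254) = 20571.6 kip·in = 20571.6/12 = 1714.30 kip·ft.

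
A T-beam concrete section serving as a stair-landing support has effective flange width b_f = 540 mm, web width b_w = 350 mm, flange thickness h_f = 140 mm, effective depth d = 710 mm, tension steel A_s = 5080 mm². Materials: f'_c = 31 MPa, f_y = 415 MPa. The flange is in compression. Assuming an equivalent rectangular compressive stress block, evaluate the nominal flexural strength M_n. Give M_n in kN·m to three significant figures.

Tension: T = A_s f_y = 5080 × 415 = 2108200 N.
Try a within the flange: a = T/(0.85 f'_c b_f) = 2108200/(0.85 × 31 × 540) = 148.16 mm.
a = 148.16 > h_f = 140 mm: the block extends into the web. Split into flange-overhang and web parts.
C_f = 0.85 f'_c (b_f − b_w) h_f = 0.85 × 31 × (540 − 350) × 140 = 700910 N.
Remaining web compression depth: a_w = (T − C_f)/(0.85 f'_c b_w) = (2108200 − 700910)/(0.85 × 31 × 350) = 152.59 mm.
M_n = C_f(d − h_f/2) + (T − C_f)(d − a_w/2) = 700910 × (710 − 70) + 1407290 × (710 − 76.295) = 448.58 + 891.81 = 1340.39 × 10⁶ N·mm.
M_n = 1340.39 kN·m.

M_n ≈ 1340 kN·m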